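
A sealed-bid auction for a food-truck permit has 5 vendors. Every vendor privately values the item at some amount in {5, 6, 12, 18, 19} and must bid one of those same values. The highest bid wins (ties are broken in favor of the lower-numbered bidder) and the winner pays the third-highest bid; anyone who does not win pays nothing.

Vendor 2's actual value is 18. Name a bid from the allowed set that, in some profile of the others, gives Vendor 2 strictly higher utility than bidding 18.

Suppose Vendor 1 bids 5, Vendor 3 bids 5, Vendor 4 bids 5 and Vendor 5 bids 19.
Bid 18: loses, pays 0, utility 0.
Bid 19: wins, pays 5, utility 18 - 5 = 13.
So bidding 19 beats truth here (13 > 0).

19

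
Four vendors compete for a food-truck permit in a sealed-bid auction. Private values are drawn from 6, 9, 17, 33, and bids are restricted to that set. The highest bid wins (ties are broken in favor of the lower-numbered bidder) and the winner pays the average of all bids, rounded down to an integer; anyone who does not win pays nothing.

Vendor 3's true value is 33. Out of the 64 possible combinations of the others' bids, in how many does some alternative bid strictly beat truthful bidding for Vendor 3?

Others bid (6, 6, 6): truth gives 21; bid 9 gives 27 > 21. Violating.
Others bid (6, 6, 9): truth gives 20; bid 9 gives 26 > 20. Violating.
Others bid (6, 6, 17): truth gives 18; bid 17 gives 22 > 18. Violating.
Others bid (6, 9, 6): truth gives 20; bid 17 gives 24 > 20. Violating.
Others bid (6, 6, 33): truth gives 14; no alternative beats it.
Others bid (6, 9, 33): truth gives 13; no alternative beats it.
(Checking all 64 profiles: 12 have a profitable deviation, 52 do not.)

12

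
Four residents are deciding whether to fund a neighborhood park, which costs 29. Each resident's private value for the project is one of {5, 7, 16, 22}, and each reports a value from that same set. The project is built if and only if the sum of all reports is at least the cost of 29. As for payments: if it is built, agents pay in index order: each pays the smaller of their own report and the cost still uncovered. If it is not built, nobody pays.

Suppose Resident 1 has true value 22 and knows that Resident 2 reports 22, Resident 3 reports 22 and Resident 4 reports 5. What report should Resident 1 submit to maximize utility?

5

Report 5: project built, pays 5, utility 22 - 5 = 17.
Report 7: project built, pays 7, utility 22 - 7 = 15.
Report 16: project built, pays 16, utility 22 - 16 = 6.
Report 22: project built, pays 22, utility 22 - 22 = 0.
The best choice is 5 with utility 17.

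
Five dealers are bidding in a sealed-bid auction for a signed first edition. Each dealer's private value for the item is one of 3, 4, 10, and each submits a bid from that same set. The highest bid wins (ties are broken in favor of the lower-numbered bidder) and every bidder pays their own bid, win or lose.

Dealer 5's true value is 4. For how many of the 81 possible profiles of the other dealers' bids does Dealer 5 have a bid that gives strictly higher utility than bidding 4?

Others bid (3, 3, 3, 4): truth gives -4; bid 3 gives -3 > -4. Violating.
Others bid (3, 3, 3, 10): truth gives -4; bid 3 gives -3 > -4. Violating.
Others bid (3, 3, 4, 3): truth gives -4; bid 3 gives -3 > -4. Violating.
Others bid (3, 3, 4, 4): truth gives -4; bid 3 gives -3 > -4. Violating.
Others bid (3, 3, 3, 3): truth gives 0; no alternative beats it.
(Checking all 81 profiles: 80 have a profitable deviation, 1 does not.)

80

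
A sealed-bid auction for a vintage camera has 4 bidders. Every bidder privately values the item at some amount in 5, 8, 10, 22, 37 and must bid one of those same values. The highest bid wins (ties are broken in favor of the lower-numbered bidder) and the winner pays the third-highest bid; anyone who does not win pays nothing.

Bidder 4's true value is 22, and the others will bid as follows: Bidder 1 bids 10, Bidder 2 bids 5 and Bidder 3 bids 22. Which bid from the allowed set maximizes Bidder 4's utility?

Bid 5: loses, pays 0, utility 0.
Bid 8: loses, pays 0, utility 0.
Bid 10: loses, pays 0, utility 0.
Bid 22: loses, pays 0, utility 0.
Bid 37: wins, pays 10, utility 22 - 10 = 12.
The best choice is 37 with utility 12.

37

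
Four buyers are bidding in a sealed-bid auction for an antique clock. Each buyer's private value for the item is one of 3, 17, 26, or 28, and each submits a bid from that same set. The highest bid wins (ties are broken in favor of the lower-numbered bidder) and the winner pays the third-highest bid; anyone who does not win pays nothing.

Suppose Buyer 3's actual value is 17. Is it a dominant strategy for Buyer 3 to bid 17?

Consider the case where Buyer 1 bids 3, Buyer 2 bids 3 and Buyer 4 bids 26.
Truthful bid 17: loses, pays 0, utility 0.
Bid 26 instead: wins, pays 3, utility 17 - 3 = 14.
Since 14 > 0, bidding 26 is strictly better here, so truthful bidding is not dominant.

No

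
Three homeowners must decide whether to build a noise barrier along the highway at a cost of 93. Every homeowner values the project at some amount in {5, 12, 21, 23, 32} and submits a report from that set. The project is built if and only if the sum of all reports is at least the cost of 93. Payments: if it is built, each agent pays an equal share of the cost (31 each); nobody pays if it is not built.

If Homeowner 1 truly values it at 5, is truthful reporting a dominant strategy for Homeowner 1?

Check each profile of the others' reports and compare truth against every alternative report.
Others report (5, 5): truth gives 0, best alternative gives 0.
Others report (5, 12): truth gives 0, best alternative gives 0.
Others report (5, 21): truth gives 0, best alternative gives 0.
Others report (5, 23): truth gives 0, best alternative gives 0.
Others report (5, 32): truth gives 0, best alternative gives 0.
Others report (12, 5): truth gives 0, best alternative gives 0.
(Remaining 19 profiles checked similarly; truth is weakly best in each.)
In every case the truthful report is at least as good as any alternative, so it is a dominant strategy.

Yes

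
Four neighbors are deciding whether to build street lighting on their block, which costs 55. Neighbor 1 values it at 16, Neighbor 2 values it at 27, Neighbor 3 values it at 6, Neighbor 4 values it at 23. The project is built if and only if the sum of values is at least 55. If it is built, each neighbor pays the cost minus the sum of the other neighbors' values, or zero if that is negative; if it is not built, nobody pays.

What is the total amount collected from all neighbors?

16

Total value 72 ≥ cost 55, so it is built.
Neighbor 1: others sum to 56; max(0, 55 - 56) = 0.
Neighbor 2: others sum to 45; max(0, 55 - 45) = 10.
Neighbor 3: others sum to 66; max(0, 55 - 66) = 0.
Neighbor 4: others sum to 49; max(0, 55 - 49) = 6.
Total collected = 0 + 10 + 0 + 6 = 16.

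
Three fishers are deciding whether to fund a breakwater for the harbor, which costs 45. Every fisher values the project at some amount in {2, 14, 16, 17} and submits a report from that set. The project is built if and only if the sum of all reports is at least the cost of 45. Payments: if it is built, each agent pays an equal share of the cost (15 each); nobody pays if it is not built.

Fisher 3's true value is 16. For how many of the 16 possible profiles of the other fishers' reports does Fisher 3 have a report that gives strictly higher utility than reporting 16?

Others report (14, 14): truth gives 0; report 17 gives 1 > 0. Violating.
Others report (2, 2): truth gives 0; no alternative beats it.
Others report (2, 14): truth gives 0; no alternative beats it.
(Checking all 16 profiles: 1 has a profitable deviation, 15 do not.)

1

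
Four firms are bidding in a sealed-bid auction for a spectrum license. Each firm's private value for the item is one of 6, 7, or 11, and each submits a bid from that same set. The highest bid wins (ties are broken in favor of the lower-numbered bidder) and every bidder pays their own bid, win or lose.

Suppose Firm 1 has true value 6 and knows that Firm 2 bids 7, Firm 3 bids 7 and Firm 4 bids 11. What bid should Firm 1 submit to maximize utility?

11

Bid 6: loses but pays 6, utility -6.
Bid 7: loses but pays 7, utility -7.
Bid 11: wins, pays 11, utility 6 - 11 = -5.
The best choice is 11 with utility -5.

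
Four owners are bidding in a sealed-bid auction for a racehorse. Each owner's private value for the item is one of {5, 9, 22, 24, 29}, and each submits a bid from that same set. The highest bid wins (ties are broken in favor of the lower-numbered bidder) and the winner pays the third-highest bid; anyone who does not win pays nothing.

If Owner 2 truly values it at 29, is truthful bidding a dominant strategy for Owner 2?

Check each profile of the others' bids and compare truth against every alternative bid.
Others bid (5, 5, 29): truth gives 24, best alternative gives 0.
Others bid (5, 29, 5): truth gives 24, best alternative gives 0.
Others bid (24, 5, 5): truth gives 24, best alternative gives 0.
Others bid (5, 9, 29): truth gives 20, best alternative gives 0.
Others bid (5, 29, 9): truth gives 20, best alternative gives 0.
Others bid (9, 5, 29): truth gives 20, best alternative gives 0.
(Remaining 119 profiles checked similarly; truth is weakly best in each.)
In every case the truthful bid is at least as good as any alternative, so it is a dominant strategy.

Yes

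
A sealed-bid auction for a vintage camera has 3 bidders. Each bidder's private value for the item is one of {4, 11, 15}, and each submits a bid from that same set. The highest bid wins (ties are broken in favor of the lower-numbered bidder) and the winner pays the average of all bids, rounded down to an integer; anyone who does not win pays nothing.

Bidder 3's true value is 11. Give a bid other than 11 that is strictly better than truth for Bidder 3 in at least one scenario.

Suppose Bidder 1 bids 4 and Bidder 2 bids 11.
Bid 11: loses, pays 0, utility 0.
Bid 15: wins, pays 10, utility 11 - 10 = 1.
So bidding 15 beats truth here (1 > 0).

15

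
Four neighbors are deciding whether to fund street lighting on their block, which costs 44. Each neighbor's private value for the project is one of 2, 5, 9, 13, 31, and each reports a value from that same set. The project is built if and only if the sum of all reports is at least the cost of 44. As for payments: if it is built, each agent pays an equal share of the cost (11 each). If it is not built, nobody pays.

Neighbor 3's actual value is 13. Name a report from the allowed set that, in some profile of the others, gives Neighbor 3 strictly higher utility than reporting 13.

31

Suppose Neighbor 1 reports 2, Neighbor 2 reports 2 and Neighbor 4 reports 9.
Report 13: project not built, utility 0.
Report 31: project built, pays 11, utility 13 - 11 = 2.
So reporting 31 beats truth here (2 > 0).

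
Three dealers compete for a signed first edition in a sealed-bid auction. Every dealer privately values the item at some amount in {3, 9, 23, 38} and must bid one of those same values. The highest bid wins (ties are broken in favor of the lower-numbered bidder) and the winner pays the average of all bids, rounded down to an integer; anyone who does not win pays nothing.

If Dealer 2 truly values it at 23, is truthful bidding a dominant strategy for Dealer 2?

Consider the case where Dealer 1 bids 3 and Dealer 3 bids 3.
Truthful bid 23: wins, pays 9, utility 23 - 9 = 14.
Bid 9 instead: wins, pays 5, utility 23 - 5 = 18.
Since 18 > 14, bidding 9 is strictly better here, so truthful bidding is not dominant.

No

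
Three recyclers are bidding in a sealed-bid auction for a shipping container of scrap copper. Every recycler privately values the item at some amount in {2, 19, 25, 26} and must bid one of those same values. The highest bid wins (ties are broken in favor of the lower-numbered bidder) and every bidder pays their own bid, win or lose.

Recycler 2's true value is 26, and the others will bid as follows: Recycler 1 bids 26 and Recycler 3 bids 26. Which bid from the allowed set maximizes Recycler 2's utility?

2

Bid 2: loses but pays 2, utility -2.
Bid 19: loses but pays 19, utility -19.
Bid 25: loses but pays 25, utility -25.
Bid 26: loses but pays 26, utility -26.
The best choice is 2 with utility -2.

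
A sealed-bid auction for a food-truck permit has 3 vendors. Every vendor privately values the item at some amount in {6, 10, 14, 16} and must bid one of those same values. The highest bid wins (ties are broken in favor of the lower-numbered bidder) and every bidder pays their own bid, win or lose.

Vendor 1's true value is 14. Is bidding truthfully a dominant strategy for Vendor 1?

No

Consider the case where Vendor 2 bids 6 and Vendor 3 bids 6.
Truthful bid 14: wins, pays 14, utility 14 - 14 = 0.
Bid 6 instead: wins, pays 6, utility 14 - 6 = 8.
Since 8 > 0, bidding 6 is strictly better here, so truthful bidding is not dominant.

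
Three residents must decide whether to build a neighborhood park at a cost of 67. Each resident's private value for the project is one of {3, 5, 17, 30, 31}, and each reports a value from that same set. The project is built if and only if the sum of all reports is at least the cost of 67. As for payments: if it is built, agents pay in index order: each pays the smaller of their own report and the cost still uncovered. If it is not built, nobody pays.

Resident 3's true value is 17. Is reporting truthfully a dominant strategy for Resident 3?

Check each profile of the others' reports and compare truth against every alternative report.
Others report (31, 31): truth gives 12, best alternative gives 12.
Others report (30, 31): truth gives 11, best alternative gives 11.
Others report (31, 30): truth gives 11, best alternative gives 11.
Others report (30, 30): truth gives 10, best alternative gives 10.
Others report (3, 3): truth gives 0, best alternative gives 0.
Others report (3, 5): truth gives 0, best alternative gives 0.
(Remaining 19 profiles checked similarly; truth is weakly best in each.)
In every case the truthful report is at least as good as any alternative, so it is a dominant strategy.

Yes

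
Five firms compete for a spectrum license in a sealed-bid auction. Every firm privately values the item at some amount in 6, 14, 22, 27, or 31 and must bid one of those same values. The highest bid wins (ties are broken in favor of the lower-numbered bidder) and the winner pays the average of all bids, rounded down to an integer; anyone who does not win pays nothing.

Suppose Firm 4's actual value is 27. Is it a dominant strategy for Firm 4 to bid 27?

Consider the case where Firm 1 bids 6, Firm 2 bids 6, Firm 3 bids 6 and Firm 5 bids 6.
Truthful bid 27: wins, pays 10, utility 27 - 10 = 17.
Bid 14 instead: wins, pays 7, utility 27 - 7 = 20.
Since 20 > 17, bidding 14 is strictly better here, so truthful bidding is not dominant.

No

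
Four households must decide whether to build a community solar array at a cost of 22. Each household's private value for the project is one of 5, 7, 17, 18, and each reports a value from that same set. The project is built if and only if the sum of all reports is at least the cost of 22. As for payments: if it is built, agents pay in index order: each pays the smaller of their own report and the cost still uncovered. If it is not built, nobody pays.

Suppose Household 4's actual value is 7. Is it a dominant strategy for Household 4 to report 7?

Check each profile of the others' reports and compare truth against every alternative report.
Others report (5, 5, 17): truth gives 7, best alternative gives 7.
Others report (5, 5, 18): truth gives 7, best alternative gives 7.
Others report (5, 7, 17): truth gives 7, best alternative gives 7.
Others report (5, 7, 18): truth gives 7, best alternative gives 7.
Others report (5, 17, 5): truth gives 7, best alternative gives 7.
Others report (5, 17, 7): truth gives 7, best alternative gives 7.
(Remaining 58 profiles checked similarly; truth is weakly best in each.)
In every case the truthful report is at least as good as any alternative, so it is a dominant strategy.

Yes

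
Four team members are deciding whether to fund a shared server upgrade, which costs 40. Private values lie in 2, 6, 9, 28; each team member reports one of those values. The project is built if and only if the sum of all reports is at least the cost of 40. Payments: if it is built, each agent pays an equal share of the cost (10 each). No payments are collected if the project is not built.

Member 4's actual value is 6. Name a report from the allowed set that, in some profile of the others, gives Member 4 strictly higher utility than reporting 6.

Suppose Member 1 reports 2, Member 2 reports 6 and Member 3 reports 28.
Report 6: project built, pays 10, utility 6 - 10 = -4.
Report 2: project not built, utility 0.
So reporting 2 beats truth here (0 > -4).

2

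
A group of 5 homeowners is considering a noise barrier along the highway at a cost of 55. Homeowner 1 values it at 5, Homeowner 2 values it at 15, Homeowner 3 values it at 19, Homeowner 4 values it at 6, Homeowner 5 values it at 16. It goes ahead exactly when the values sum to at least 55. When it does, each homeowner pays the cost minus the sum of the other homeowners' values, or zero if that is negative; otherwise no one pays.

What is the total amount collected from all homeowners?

32

Total value 61 ≥ cost 55, so it is built.
Homeowner 1: others sum to 56; max(0, 55 - 56) = 0.
Homeowner 2: others sum to 46; max(0, 55 - 46) = 9.
Homeowner 3: others sum to 42; max(0, 55 - 42) = 13.
Homeowner 4: others sum to 55; max(0, 55 - 55) = 0.
Homeowner 5: others sum to 45; max(0, 55 - 45) = 10.
Total collected = 0 + 9 + 13 + 0 + 10 = 32.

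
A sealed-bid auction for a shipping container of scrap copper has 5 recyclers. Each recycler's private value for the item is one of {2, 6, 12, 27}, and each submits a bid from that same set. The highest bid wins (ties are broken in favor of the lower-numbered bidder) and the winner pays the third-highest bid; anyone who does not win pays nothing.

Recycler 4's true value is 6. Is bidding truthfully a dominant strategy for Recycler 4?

Consider the case where Recycler 1 bids 2, Recycler 2 bids 2, Recycler 3 bids 2 and Recycler 5 bids 12.
Truthful bid 6: loses, pays 0, utility 0.
Bid 12 instead: wins, pays 2, utility 6 - 2 = 4.
Since 4 > 0, bidding 12 is strictly better here, so truthful bidding is not dominant.

No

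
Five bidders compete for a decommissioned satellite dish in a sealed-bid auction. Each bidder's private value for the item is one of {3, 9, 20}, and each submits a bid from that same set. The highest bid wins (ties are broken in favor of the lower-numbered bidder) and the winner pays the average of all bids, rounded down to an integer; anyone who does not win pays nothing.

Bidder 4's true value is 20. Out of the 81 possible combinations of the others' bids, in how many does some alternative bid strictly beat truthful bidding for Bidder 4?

Others bid (3, 3, 3, 3): truth gives 14; bid 9 gives 16 > 14. Violating.
Others bid (3, 3, 3, 9): truth gives 13; bid 9 gives 15 > 13. Violating.
Others bid (3, 3, 3, 20): truth gives 11; no alternative beats it.
Others bid (3, 3, 9, 3): truth gives 13; no alternative beats it.
(Checking all 81 profiles: 2 have a profitable deviation, 79 do not.)

2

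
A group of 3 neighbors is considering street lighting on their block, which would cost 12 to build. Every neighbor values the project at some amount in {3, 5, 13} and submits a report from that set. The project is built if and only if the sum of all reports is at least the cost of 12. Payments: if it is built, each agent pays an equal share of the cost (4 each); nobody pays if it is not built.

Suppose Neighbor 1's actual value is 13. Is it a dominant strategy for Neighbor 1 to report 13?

Yes

Check each profile of the others' reports and compare truth against every alternative report.
Others report (3, 3): truth gives 9, best alternative gives 0.
Others report (3, 5): truth gives 9, best alternative gives 9.
Others report (3, 13): truth gives 9, best alternative gives 9.
Others report (5, 3): truth gives 9, best alternative gives 9.
Others report (5, 5): truth gives 9, best alternative gives 9.
Others report (5, 13): truth gives 9, best alternative gives 9.
(Remaining 3 profiles checked similarly; truth is weakly best in each.)
In every case the truthful report is at least as good as any alternative, so it is a dominant strategy.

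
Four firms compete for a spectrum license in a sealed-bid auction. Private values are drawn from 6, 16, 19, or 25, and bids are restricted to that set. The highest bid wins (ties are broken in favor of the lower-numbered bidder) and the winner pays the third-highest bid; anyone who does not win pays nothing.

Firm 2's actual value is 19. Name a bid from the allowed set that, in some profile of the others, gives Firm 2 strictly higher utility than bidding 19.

Suppose Firm 1 bids 6, Firm 3 bids 6 and Firm 4 bids 25.
Bid 19: loses, pays 0, utility 0.
Bid 25: wins, pays 6, utility 19 - 6 = 13.
So bidding 25 beats truth here (13 > 0).

25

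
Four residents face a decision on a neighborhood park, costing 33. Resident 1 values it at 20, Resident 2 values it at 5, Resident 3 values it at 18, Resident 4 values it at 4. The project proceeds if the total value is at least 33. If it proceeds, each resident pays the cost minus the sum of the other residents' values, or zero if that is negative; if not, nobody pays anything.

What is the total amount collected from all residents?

10

Total value 47 ≥ cost 33, so it is built.
Resident 1: others sum to 27; max(0, 33 - 27) = 6.
Resident 2: others sum to 42; max(0, 33 - 42) = 0.
Resident 3: others sum to 29; max(0, 33 - 29) = 4.
Resident 4: others sum to 43; max(0, 33 - 43) = 0.
Total collected = 6 + 0 + 4 + 0 = 10.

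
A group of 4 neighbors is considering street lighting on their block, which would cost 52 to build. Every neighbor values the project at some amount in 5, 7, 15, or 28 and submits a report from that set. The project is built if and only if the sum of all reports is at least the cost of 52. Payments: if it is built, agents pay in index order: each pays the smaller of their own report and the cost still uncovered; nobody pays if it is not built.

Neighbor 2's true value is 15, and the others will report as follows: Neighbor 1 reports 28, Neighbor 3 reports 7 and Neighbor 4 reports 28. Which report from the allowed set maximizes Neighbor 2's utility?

5

Report 5: project built, pays 5, utility 15 - 5 = 10.
Report 7: project built, pays 7, utility 15 - 7 = 8.
Report 15: project built, pays 15, utility 15 - 15 = 0.
Report 28: project built, pays 24, utility 15 - 24 = -9.
The best choice is 5 with utility 10.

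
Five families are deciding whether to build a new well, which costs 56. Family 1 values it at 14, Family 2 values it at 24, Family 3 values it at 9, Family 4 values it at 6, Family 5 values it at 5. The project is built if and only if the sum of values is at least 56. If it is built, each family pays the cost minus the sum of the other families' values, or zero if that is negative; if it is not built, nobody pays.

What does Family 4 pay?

4

Total value 58 ≥ cost 56, so the project is built.
The other families' values sum to 52.
Cost minus that sum is 56 - 52 = 4.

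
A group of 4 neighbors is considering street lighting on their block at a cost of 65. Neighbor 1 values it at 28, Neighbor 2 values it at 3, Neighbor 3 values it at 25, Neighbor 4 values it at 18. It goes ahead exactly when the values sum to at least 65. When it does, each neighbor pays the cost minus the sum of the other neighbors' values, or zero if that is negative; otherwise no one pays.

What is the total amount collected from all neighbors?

Total value 74 ≥ cost 65, so it is built.
Neighbor 1: others sum to 46; max(0, 65 - 46) = 19.
Neighbor 2: others sum to 71; max(0, 65 - 71) = 0.
Neighbor 3: others sum to 49; max(0, 65 - 49) = 16.
Neighbor 4: others sum to 56; max(0, 65 - 56) = 9.
Total collected = 19 + 0 + 16 + 9 = 44.

44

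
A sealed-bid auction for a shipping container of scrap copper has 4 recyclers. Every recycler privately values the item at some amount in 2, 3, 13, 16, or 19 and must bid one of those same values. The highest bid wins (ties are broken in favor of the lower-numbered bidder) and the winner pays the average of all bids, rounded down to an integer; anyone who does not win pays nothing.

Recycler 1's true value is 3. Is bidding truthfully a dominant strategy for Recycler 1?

Yes

Check each profile of the others' bids and compare truth against every alternative bid.
Others bid (2, 2, 3): truth gives 1, best alternative gives 0.
Others bid (2, 3, 2): truth gives 1, best alternative gives 0.
Others bid (2, 3, 3): truth gives 1, best alternative gives 0.
Others bid (3, 2, 2): truth gives 1, best alternative gives 0.
Others bid (3, 2, 3): truth gives 1, best alternative gives 0.
Others bid (3, 3, 2): truth gives 1, best alternative gives 0.
(Remaining 119 profiles checked similarly; truth is weakly best in each.)
In every case the truthful bid is at least as good as any alternative, so it is a dominant strategy.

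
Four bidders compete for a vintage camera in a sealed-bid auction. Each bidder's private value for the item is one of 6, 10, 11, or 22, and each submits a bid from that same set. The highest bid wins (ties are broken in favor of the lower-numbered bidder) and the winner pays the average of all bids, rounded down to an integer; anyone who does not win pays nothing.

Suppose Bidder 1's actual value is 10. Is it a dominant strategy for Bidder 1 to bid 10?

Consider the case where Bidder 2 bids 6, Bidder 3 bids 6 and Bidder 4 bids 6.
Truthful bid 10: wins, pays 7, utility 10 - 7 = 3.
Bid 6 instead: wins, pays 6, utility 10 - 6 = 4.
Since 4 > 3, bidding 6 is strictly better here, so truthful bidding is not dominant.

No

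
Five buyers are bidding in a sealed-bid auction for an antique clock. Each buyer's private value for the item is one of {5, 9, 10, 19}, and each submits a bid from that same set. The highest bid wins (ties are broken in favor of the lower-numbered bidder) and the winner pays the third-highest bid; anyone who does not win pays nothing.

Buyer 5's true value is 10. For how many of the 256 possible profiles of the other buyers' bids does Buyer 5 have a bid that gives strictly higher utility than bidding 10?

Others bid (5, 5, 5, 10): truth gives 0; bid 19 gives 5 > 0. Violating.
Others bid (5, 5, 9, 10): truth gives 0; bid 19 gives 1 > 0. Violating.
Others bid (5, 5, 10, 5): truth gives 0; bid 19 gives 5 > 0. Violating.
Others bid (5, 5, 10, 9): truth gives 0; bid 19 gives 1 > 0. Violating.
Others bid (5, 5, 5, 5): truth gives 5; no alternative beats it.
Others bid (5, 5, 5, 9): truth gives 5; no alternative beats it.
(Checking all 256 profiles: 32 have a profitable deviation, 224 do not.)

32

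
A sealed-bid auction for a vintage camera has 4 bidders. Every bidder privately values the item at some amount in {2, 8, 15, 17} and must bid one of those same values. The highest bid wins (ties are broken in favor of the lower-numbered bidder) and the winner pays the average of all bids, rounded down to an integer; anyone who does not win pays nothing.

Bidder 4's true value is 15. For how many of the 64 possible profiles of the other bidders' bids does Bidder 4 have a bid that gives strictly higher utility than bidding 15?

19

Others bid (2, 2, 2): truth gives 10; bid 8 gives 12 > 10. Violating.
Others bid (2, 2, 15): truth gives 0; bid 17 gives 6 > 0. Violating.
Others bid (2, 8, 15): truth gives 0; bid 17 gives 5 > 0. Violating.
Others bid (2, 15, 2): truth gives 0; bid 17 gives 6 > 0. Violating.
Others bid (2, 2, 8): truth gives 9; no alternative beats it.
Others bid (2, 2, 17): truth gives 0; no alternative beats it.
(Checking all 64 profiles: 19 have a profitable deviation, 45 do not.)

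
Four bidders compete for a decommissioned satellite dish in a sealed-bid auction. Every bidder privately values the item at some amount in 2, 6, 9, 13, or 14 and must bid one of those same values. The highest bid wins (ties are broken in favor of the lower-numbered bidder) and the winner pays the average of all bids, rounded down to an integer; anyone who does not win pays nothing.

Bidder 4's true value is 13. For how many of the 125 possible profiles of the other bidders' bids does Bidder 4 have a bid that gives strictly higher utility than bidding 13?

44

Others bid (2, 2, 2): truth gives 9; bid 6 gives 10 > 9. Violating.
Others bid (2, 2, 6): truth gives 8; bid 9 gives 9 > 8. Violating.
Others bid (2, 2, 13): truth gives 0; bid 14 gives 6 > 0. Violating.
Others bid (2, 6, 2): truth gives 8; bid 9 gives 9 > 8. Violating.
Others bid (2, 2, 9): truth gives 7; no alternative beats it.
Others bid (2, 2, 14): truth gives 0; no alternative beats it.
(Checking all 125 profiles: 44 have a profitable deviation, 81 do not.)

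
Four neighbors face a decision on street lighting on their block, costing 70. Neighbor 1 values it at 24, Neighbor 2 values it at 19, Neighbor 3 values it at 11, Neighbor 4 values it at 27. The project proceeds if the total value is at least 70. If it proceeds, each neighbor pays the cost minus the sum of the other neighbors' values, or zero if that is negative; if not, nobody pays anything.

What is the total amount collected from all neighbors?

Total value 81 ≥ cost 70, so it is built.
Neighbor 1: others sum to 57; max(0, 70 - 57) = 13.
Neighbor 2: others sum to 62; max(0, 70 - 62) = 8.
Neighbor 3: others sum to 70; max(0, 70 - 70) = 0.
Neighbor 4: others sum to 54; max(0, 70 - 54) = 16.
Total collected = 13 + 8 + 0 + 16 = 37.

37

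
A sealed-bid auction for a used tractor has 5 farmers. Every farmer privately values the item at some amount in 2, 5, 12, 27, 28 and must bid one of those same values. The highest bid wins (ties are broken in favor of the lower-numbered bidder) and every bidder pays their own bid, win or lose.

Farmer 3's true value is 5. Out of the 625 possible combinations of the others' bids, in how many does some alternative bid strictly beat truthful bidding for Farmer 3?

621

Others bid (2, 2, 2, 12): truth gives -5; bid 2 gives -2 > -5. Violating.
Others bid (2, 2, 2, 27): truth gives -5; bid 2 gives -2 > -5. Violating.
Others bid (2, 2, 2, 28): truth gives -5; bid 2 gives -2 > -5. Violating.
Others bid (2, 2, 5, 12): truth gives -5; bid 2 gives -2 > -5. Violating.
Others bid (2, 2, 2, 2): truth gives 0; no alternative beats it.
Others bid (2, 2, 2, 5): truth gives 0; no alternative beats it.
(Checking all 625 profiles: 621 have a profitable deviation, 4 do not.)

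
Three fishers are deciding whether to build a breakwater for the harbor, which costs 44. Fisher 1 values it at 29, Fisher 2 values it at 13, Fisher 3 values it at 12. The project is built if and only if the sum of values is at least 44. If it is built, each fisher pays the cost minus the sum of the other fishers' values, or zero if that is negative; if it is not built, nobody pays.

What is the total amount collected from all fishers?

Total value 54 ≥ cost 44, so it is built.
Fisher 1: others sum to 25; max(0, 44 - 25) = 19.
Fisher 2: others sum to 41; max(0, 44 - 41) = 3.
Fisher 3: others sum to 42; max(0, 44 - 42) = 2.
Total collected = 19 + 3 + 2 = 24.

24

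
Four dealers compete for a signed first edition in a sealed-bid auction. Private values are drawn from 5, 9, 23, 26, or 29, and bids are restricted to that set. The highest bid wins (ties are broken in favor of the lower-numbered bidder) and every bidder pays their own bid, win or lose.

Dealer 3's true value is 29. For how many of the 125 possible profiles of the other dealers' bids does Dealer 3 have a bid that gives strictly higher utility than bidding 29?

Others bid (5, 5, 5): truth gives 0; bid 9 gives 20 > 0. Violating.
Others bid (5, 5, 9): truth gives 0; bid 9 gives 20 > 0. Violating.
Others bid (5, 5, 23): truth gives 0; bid 23 gives 6 > 0. Violating.
Others bid (5, 5, 26): truth gives 0; bid 26 gives 3 > 0. Violating.
Others bid (5, 5, 29): truth gives 0; no alternative beats it.
Others bid (5, 9, 29): truth gives 0; no alternative beats it.
(Checking all 125 profiles: 81 have a profitable deviation, 44 do not.)

81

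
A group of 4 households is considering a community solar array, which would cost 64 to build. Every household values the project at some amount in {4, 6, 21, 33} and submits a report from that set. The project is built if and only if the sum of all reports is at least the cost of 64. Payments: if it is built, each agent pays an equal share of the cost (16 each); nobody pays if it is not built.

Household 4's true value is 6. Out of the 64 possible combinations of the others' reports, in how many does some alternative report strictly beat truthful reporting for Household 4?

Others report (4, 21, 33): truth gives -10; report 4 gives 0 > -10. Violating.
Others report (4, 33, 21): truth gives -10; report 4 gives 0 > -10. Violating.
Others report (21, 4, 33): truth gives -10; report 4 gives 0 > -10. Violating.
Others report (21, 33, 4): truth gives -10; report 4 gives 0 > -10. Violating.
Others report (4, 4, 4): truth gives 0; no alternative beats it.
Others report (4, 4, 6): truth gives 0; no alternative beats it.
(Checking all 64 profiles: 6 have a profitable deviation, 58 do not.)

6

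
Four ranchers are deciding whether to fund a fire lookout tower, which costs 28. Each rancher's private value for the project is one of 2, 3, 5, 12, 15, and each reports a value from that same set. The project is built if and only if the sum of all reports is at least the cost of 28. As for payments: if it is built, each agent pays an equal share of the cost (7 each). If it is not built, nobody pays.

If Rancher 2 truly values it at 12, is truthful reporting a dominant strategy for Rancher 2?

Consider the case where Rancher 1 reports 3, Rancher 3 reports 5 and Rancher 4 reports 5.
Truthful report 12: project not built, utility 0.
Report 15 instead: project built, pays 7, utility 12 - 7 = 5.
Since 5 > 0, reporting 15 is strictly better here, so truthful reporting is not dominant.

No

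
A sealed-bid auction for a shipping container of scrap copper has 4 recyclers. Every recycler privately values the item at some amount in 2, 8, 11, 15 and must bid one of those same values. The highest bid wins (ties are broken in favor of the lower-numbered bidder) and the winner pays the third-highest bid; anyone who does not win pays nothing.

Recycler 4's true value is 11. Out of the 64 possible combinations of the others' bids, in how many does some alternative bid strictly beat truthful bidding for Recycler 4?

Others bid (2, 2, 11): truth gives 0; bid 15 gives 9 > 0. Violating.
Others bid (2, 8, 11): truth gives 0; bid 15 gives 3 > 0. Violating.
Others bid (2, 11, 2): truth gives 0; bid 15 gives 9 > 0. Violating.
Others bid (2, 11, 8): truth gives 0; bid 15 gives 3 > 0. Violating.
Others bid (2, 2, 2): truth gives 9; no alternative beats it.
Others bid (2, 2, 8): truth gives 9; no alternative beats it.
(Checking all 64 profiles: 12 have a profitable deviation, 52 do not.)

12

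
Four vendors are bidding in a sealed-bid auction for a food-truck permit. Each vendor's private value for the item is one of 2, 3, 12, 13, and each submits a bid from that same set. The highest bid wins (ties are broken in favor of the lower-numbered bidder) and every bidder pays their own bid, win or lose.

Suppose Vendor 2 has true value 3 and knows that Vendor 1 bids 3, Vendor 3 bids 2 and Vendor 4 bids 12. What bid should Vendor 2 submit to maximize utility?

Bid 2: loses but pays 2, utility -2.
Bid 3: loses but pays 3, utility -3.
Bid 12: wins, pays 12, utility 3 - 12 = -9.
Bid 13: wins, pays 13, utility 3 - 13 = -10.
The best choice is 2 with utility -2.

2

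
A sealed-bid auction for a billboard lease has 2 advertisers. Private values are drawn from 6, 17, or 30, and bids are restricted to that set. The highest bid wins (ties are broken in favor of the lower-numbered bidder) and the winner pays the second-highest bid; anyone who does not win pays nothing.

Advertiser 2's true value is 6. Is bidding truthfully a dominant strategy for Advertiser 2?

Yes

Check each profile of the others' bids and compare truth against every alternative bid.
Others bid (6): truth gives 0, best alternative gives 0.
Others bid (17): truth gives 0, best alternative gives 0.
Others bid (30): truth gives 0, best alternative gives 0.
In every case the truthful bid is at least as good as any alternative, so it is a dominant strategy.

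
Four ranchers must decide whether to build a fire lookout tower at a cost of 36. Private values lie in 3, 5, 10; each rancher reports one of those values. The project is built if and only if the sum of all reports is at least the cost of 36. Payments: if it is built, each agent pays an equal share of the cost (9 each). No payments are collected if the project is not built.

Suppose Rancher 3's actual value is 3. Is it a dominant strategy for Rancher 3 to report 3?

Yes

Check each profile of the others' reports and compare truth against every alternative report.
Others report (3, 3, 3): truth gives 0, best alternative gives 0.
Others report (3, 3, 5): truth gives 0, best alternative gives 0.
Others report (3, 3, 10): truth gives 0, best alternative gives 0.
Others report (3, 5, 3): truth gives 0, best alternative gives 0.
Others report (3, 5, 5): truth gives 0, best alternative gives 0.
Others report (3, 5, 10): truth gives 0, best alternative gives 0.
(Remaining 21 profiles checked similarly; truth is weakly best in each.)
In every case the truthful report is at least as good as any alternative, so it is a dominant strategy.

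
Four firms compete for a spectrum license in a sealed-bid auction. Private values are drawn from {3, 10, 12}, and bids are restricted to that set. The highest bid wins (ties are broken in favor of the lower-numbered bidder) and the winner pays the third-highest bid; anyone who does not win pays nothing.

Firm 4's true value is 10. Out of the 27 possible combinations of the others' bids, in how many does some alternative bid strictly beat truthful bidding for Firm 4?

Others bid (3, 3, 10): truth gives 0; bid 12 gives 7 > 0. Violating.
Others bid (3, 10, 3): truth gives 0; bid 12 gives 7 > 0. Violating.
Others bid (10, 3, 3): truth gives 0; bid 12 gives 7 > 0. Violating.
Others bid (3, 3, 3): truth gives 7; no alternative beats it.
Others bid (3, 3, 12): truth gives 0; no alternative beats it.
(Checking all 27 profiles: 3 have a profitable deviation, 24 do not.)

3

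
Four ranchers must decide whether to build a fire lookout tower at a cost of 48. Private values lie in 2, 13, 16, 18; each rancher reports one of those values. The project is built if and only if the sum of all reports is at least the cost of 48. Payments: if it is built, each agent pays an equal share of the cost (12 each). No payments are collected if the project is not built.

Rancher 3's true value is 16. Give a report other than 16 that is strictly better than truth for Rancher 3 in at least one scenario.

18

Suppose Rancher 1 reports 2, Rancher 2 reports 13 and Rancher 4 reports 16.
Report 16: project not built, utility 0.
Report 18: project built, pays 12, utility 16 - 12 = 4.
So reporting 18 beats truth here (4 > 0).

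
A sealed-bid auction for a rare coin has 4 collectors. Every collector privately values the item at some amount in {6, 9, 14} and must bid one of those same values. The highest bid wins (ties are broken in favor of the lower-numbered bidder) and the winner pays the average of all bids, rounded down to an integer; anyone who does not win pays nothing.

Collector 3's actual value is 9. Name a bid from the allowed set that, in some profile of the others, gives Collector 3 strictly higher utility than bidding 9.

14

Suppose Collector 1 bids 6, Collector 2 bids 9 and Collector 4 bids 6.
Bid 9: loses, pays 0, utility 0.
Bid 14: wins, pays 8, utility 9 - 8 = 1.
So bidding 14 beats truth here (1 > 0).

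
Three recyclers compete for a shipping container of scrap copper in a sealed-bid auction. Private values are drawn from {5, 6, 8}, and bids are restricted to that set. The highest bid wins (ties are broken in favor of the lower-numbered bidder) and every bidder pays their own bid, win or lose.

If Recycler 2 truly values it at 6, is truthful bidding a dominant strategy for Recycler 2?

Consider the case where Recycler 1 bids 5 and Recycler 3 bids 8.
Truthful bid 6: loses but pays 6, utility -6.
Bid 5 instead: loses but pays 5, utility -5.
Since -5 > -6, bidding 5 is strictly better here, so truthful bidding is not dominant.

No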